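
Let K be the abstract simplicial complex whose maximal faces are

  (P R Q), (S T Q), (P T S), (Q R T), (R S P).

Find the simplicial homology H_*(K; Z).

H_0 = Z,  H_1 = Z,  H_2 = 0.

We work with the vertex ordering P < Q < R < S < T. The simplices of K, each written with vertices in increasing order, are:

  0-simplices (5): P, Q, R, S, T
  1-simplices (10): PQ, PR, PS, PT, QR, QS, QT, RS, RT, ST
  2-simplices (5): PQR, PRS, PST, QRT, QST

giving chain groups C_0 ≅ Z^5, C_1 ≅ Z^10, C_2 ≅ Z^5.

∂_1: C_1 → C_0 sends each edge [p,q] (with p < q) to q − p. For instance
  ∂PT = T − P.
As a 5×10 matrix over Z this has rank 4, with invariant factors (1,1,1,1).

Boundary ∂_2: C_2 → C_1 acts by ∂[p,q,r] = [q,r] − [p,r] + [p,q]. For instance
  ∂QST = ST − QT + QS,
  ∂QRT = RT − QT + QR.
The resulting 10×5 matrix has rank 5, and its Smith normal form has invariant factors (1,1,1,1,1).

Reading off H_k = ker ∂_k / im ∂_{k+1}:

  H_0: rank C_0 − rank ∂_1 = 5 − 4 = 1, and the invariant factors of ∂_1 are all 1, so H_0 = Z.
  H_1: rank ker ∂_1 − rank ∂_2 = (10 − 4) − 5 = 1, and the invariant factors of ∂_2 are all 1, so H_1 = Z.
  H_2: rank ker ∂_2 − rank ∂_3 = (5 − 5) − 0 = 0, and there is no ∂_3, so H_2 = 0.

(K is a triangulation of the Möbius band.)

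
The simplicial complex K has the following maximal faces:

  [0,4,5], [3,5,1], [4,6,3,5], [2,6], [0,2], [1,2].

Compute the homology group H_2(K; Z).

We work with the vertex ordering 0 < 1 < 2 < 3 < 4 < 5 < 6. The simplices of K, each written with vertices in increasing order, are:

  0-simplices (7): [0], [1], [2], [3], [4], [5], [6]
  1-simplices (13): [0,2], [0,4], [0,5], [1,2], [1,3], [1,5], [2,6], [3,4], [3,5], [3,6], [4,5], [4,6], [5,6]
  2-simplices (6): [0,4,5], [1,3,5], [3,4,5], [3,4,6], [3,5,6], [4,5,6]
  3-simplices (1): [3,4,5,6]

giving chain groups C_0 ≅ Z^7, C_1 ≅ Z^13, C_2 ≅ Z^6, C_3 ≅ Z^1.

The boundary map ∂_1: C_1 → C_0 maps an edge to its endpoints' difference, ∂[p,q] = q − p. For instance
  ∂[0,4] = [4] − [0].
This gives a 7×13 integer matrix of rank 6; reducing to Smith normal form yields diagonal entries (1,1,1,1,1,1).

The boundary map ∂_2: C_2 → C_1 maps a triangle to the signed sum of its edges. For instance
  ∂[0,4,5] = [4,5] − [0,5] + [0,4],
  ∂[3,5,6] = [5,6] − [3,6] + [3,5].
The resulting 13×6 matrix has rank 5, and its Smith normal form has invariant factors (1,1,1,1,1).

The boundary map ∂_3: C_3 → C_2 sends each 3-simplex σ to the alternating sum Σ_i (−1)^i (σ with its i-th vertex removed). For instance
  ∂[3,4,5,6] = [4,5,6] − [3,5,6] + [3,4,6] − [3,4,5].
As a 6×1 matrix over Z this has rank 1, with invariant factors (1).

Reading off H_k = ker ∂_k / im ∂_{k+1}:

  H_2: rank ker ∂_2 − rank ∂_3 = (6 − 5) − 1 = 0, and the invariant factors of ∂_3 are all 1, so H_2 = 0.

H_2 = 0.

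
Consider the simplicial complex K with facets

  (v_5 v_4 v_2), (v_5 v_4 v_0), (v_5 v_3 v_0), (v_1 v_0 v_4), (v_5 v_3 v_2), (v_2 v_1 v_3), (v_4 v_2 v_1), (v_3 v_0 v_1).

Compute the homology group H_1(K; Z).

Take the total order v_0 < v_1 < v_2 < v_3 < v_4 < v_5 on the vertex set. Then K (dimension 2) consists of the simplices:

  0-simplices (6): [v_0], [v_1], [v_2], [v_3], [v_4], [v_5]
  1-simplices (12): [v_0,v_1], [v_0,v_3], [v_0,v_4], [v_0,v_5], [v_1,v_2], [v_1,v_3], [v_1,v_4], [v_2,v_3], [v_2,v_4], [v_2,v_5], [v_3,v_5], [v_4,v_5]
  2-simplices (8): [v_0,v_1,v_3], [v_0,v_1,v_4], [v_0,v_3,v_5], [v_0,v_4,v_5], [v_1,v_2,v_3], [v_1,v_2,v_4], [v_2,v_3,v_5], [v_2,v_4,v_5]

so the chain groups are C_0 ≅ Z^6, C_1 ≅ Z^12, C_2 ≅ Z^8.

The boundary map ∂_1: C_1 → C_0 maps an edge to its endpoints' difference, ∂[p,q] = q − p.
The resulting 6×12 matrix has rank 5, and its Smith normal form has invariant factors (1,1,1,1,1).

∂_2: C_2 → C_1 acts by ∂[p,q,r] = [q,r] − [p,r] + [p,q]. For instance
  ∂[v_1,v_2,v_3] = [v_2,v_3] − [v_1,v_3] + [v_1,v_2],
  ∂[v_2,v_3,v_5] = [v_3,v_5] − [v_2,v_5] + [v_2,v_3].
This gives a 12×8 integer matrix of rank 7; reducing to Smith normal form yields diagonal entries (1,1,1,1,1,1,1).

Reading off H_k = ker ∂_k / im ∂_{k+1}:

  H_1: rank ker ∂_1 − rank ∂_2 = (12 − 5) − 7 = 0, and the invariant factors of ∂_2 are all 1, so H_1 ≅ 0.

H_1 ≅ 0.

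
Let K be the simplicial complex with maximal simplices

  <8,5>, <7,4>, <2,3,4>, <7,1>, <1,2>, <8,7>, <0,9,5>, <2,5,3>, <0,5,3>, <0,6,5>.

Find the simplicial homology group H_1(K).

Fix the vertex order 0 < 1 < 2 < 3 < 4 < 5 < 6 < 7 < 8 < 9 and write every simplex with vertices in increasing order. Then dim K = 2 and the simplices of K are:

  0-simplices (10): [0], [1], [2], [3], [4], [5], [6], [7], [8], [9]
  1-simplices (16): [0,3], [0,5], [0,6], [0,9], [1,2], [1,7], [2,3], [2,4], [2,5], [3,4], [3,5], [4,7], [5,6], [5,8], [5,9], [7,8]
  2-simplices (5): [0,3,5], [0,5,6], [0,5,9], [2,3,4], [2,3,5]

Hence C_0 ≅ Z^10, C_1 ≅ Z^16, C_2 ≅ Z^5.

Boundary ∂_1: C_1 → C_0 is given by ∂[p,q] = [q] − [p].
As a 10×16 matrix over Z this has rank 9, with invariant factors (1,1,1,1,1,1,1,1,1).

∂_2: C_2 → C_1 maps a triangle to the signed sum of its edges. For instance
  ∂[0,5,9] = [5,9] − [0,9] + [0,5],
  ∂[0,3,5] = [3,5] − [0,5] + [0,3].
The 16×5 boundary matrix has rank 5 and Smith normal form diag(1,1,1,1,1).

From H_k ≅ ker(∂_k) / im(∂_{k+1}) we obtain:

  H_1: rank ker ∂_1 − rank ∂_2 = (16 − 9) − 5 = 2, and the invariant factors of ∂_2 are all 1, so H_1 ≅ Z^2.

H_1 = Z^2.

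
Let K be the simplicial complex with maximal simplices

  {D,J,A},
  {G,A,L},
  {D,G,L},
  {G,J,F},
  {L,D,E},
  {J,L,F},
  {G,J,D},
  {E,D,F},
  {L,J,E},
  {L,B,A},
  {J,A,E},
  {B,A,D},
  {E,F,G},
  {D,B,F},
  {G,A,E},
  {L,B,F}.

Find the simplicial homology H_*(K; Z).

H_0 ≅ Z,  H_1 ≅ Z^2,  H_2 ≅ Z.

Order the vertices as A < B < D < E < F < G < J < L. Listing each simplex with vertices in this order, K has dimension 2 with simplices:

  0-simplices (8): A, B, D, E, F, G, J, L
  1-simplices (24): AB, AD, AE, AG, AJ, AL, BD, BF, BL, DE, DF, DG, DJ, DL, EF, EG, EJ, EL, FG, FJ, FL, GJ, GL, JL
  2-simplices (16): ABD, ABL, ADJ, AEG, AEJ, AGL, BDF, BFL, DEF, DEL, DGJ, DGL, EFG, EJL, FGJ, FJL

so the chain groups are C_0 ≅ Z^8, C_1 ≅ Z^24, C_2 ≅ Z^16.

∂_1: C_1 → C_0 is given by ∂[p,q] = [q] − [p].
The 8×24 boundary matrix has rank 7 and Smith normal form diag(1,1,1,1,1,1,1).

The boundary map ∂_2: C_2 → C_1 sends each 2-simplex [p,q,r] to [q,r] − [p,r] + [p,q]. For instance
  ∂AEJ = EJ − AJ + AE,
  ∂EFG = FG − EG + EF.
The resulting 24×16 matrix has rank 15, and its Smith normal form has invariant factors (1,1,1,1,1,1,1,1,1,1,1,1,1,1,1).

Reading off H_k = ker ∂_k / im ∂_{k+1}:

  H_0: rank C_0 − rank ∂_1 = 8 − 7 = 1, and the invariant factors of ∂_1 are all 1, so H_0 ≅ Z.
  H_1: rank ker ∂_1 − rank ∂_2 = (24 − 7) − 15 = 2, and the invariant factors of ∂_2 are all 1, so H_1 ≅ Z^2.
  H_2: rank ker ∂_2 − rank ∂_3 = (16 − 15) − 0 = 1, and there is no ∂_3, so H_2 ≅ Z.

As a check, the Euler characteristic is 8 − 24 + 16 = 0, which agrees with 1 − 2 + 1 = 0.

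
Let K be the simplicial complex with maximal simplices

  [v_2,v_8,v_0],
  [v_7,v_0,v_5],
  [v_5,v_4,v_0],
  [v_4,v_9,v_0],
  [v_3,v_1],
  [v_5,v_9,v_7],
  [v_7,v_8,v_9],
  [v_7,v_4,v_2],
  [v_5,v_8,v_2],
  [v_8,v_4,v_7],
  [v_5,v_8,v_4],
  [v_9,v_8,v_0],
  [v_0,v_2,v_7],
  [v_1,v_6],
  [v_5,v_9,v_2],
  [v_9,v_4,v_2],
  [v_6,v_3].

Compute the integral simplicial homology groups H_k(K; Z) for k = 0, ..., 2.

Fix the vertex order v_0 < v_1 < v_2 < v_3 < v_4 < v_5 < v_6 < v_7 < v_8 < v_9 and write every simplex with vertices in increasing order. Then dim K = 2 and the simplices of K are:

  0-simplices (10): [v_0], [v_1], [v_2], [v_3], [v_4], [v_5], [v_6], [v_7], [v_8], [v_9]
  1-simplices (24): (24 of them)
  2-simplices (14): (14 of them)

giving chain groups C_0 ≅ Z^10, C_1 ≅ Z^24, C_2 ≅ Z^14.

The boundary map ∂_1: C_1 → C_0 maps an edge to its endpoints' difference, ∂[p,q] = q − p. For instance
  ∂[v_4,v_7] = [v_7] − [v_4].
As a 10×24 matrix over Z this has rank 8, with invariant factors (1,1,1,1,1,1,1,1).

∂_2: C_2 → C_1 acts by ∂[p,q,r] = [q,r] − [p,r] + [p,q]. For instance
  ∂[v_5,v_7,v_9] = [v_7,v_9] − [v_5,v_9] + [v_5,v_7],
  ∂[v_2,v_4,v_9] = [v_4,v_9] − [v_2,v_9] + [v_2,v_4].
This gives a 24×14 integer matrix of rank 13; reducing to Smith normal form yields diagonal entries (1,1,1,1,1,1,1,1,1,1,1,1,1).

Reading off H_k = ker ∂_k / im ∂_{k+1}:

  H_0: rank C_0 − rank ∂_1 = 10 − 8 = 2, and the invariant factors of ∂_1 are all 1, so H_0 ≅ Z^2.
  H_1: rank ker ∂_1 − rank ∂_2 = (24 − 8) − 13 = 3, and the invariant factors of ∂_2 are all 1, so H_1 ≅ Z^3.
  H_2: rank ker ∂_2 − rank ∂_3 = (14 − 13) − 0 = 1, and there is no ∂_3, so H_2 ≅ Z.

H_0 ≅ Z^2,  H_1 ≅ Z^3,  H_2 ≅ Z.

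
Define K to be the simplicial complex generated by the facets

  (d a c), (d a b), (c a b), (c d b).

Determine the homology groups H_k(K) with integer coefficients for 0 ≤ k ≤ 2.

Fix the vertex order a < b < c < d and write every simplex with vertices in increasing order. Then dim K = 2 and the simplices of K are:

  0-simplices (4): a, b, c, d
  1-simplices (6): ab, ac, ad, bc, bd, cd
  2-simplices (4): abc, abd, acd, bcd

so the chain groups are C_0 ≅ Z^4, C_1 ≅ Z^6, C_2 ≅ Z^4.

The boundary map ∂_1: C_1 → C_0 maps an edge to its endpoints' difference, ∂[p,q] = q − p. For instance
  ∂ac = c − a.
As a 4×6 matrix over Z this has rank 3, with invariant factors (1,1,1).

Boundary ∂_2: C_2 → C_1 acts by ∂[p,q,r] = [q,r] − [p,r] + [p,q]. For instance
  ∂acd = cd − ad + ac,
  ∂bcd = cd − bd + bc.
The 6×4 boundary matrix has rank 3 and Smith normal form diag(1,1,1).

Computing H_k = (kernel of ∂_k) / (image of ∂_{k+1}):

  H_0: rank C_0 − rank ∂_1 = 4 − 3 = 1, and the invariant factors of ∂_1 are all 1, so H_0 ≅ Z.
  H_1: rank ker ∂_1 − rank ∂_2 = (6 − 3) − 3 = 0, and the invariant factors of ∂_2 are all 1, so H_1 ≅ 0.
  H_2: rank ker ∂_2 − rank ∂_3 = (4 − 3) − 0 = 1, and there is no ∂_3, so H_2 ≅ Z.

H_0 ≅ Z,  H_1 = 0,  H_2 ≅ Z.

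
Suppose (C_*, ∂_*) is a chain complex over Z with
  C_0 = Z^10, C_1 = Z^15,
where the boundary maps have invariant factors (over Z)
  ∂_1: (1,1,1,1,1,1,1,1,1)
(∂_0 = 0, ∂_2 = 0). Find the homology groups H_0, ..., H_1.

H_0: b_0 = 10 − 0 − 9 = 1; torsion from ∂_1 factors > 1: none. So H_0 = Z.
H_1: b_1 = 15 − 9 − 0 = 6; torsion from ∂_2 factors > 1: none. So H_1 = Z^6.

H_0 = Z,  H_1 = Z^6.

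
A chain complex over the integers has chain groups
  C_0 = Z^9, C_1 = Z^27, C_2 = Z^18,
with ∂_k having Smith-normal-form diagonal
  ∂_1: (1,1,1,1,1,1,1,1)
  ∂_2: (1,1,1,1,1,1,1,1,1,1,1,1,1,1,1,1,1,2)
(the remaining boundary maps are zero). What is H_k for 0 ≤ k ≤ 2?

H_0: b_0 = 9 − 0 − 8 = 1; torsion from ∂_1 factors > 1: none. So H_0 ≅ Z.
H_1: b_1 = 27 − 8 − 18 = 1; torsion from ∂_2 factors > 1: [2]. So H_1 ≅ Z ⊕ Z_2.
H_2: b_2 = 18 − 18 − 0 = 0; torsion from ∂_3 factors > 1: none. So H_2 ≅ 0.

H_0 ≅ Z,  H_1 ≅ Z ⊕ Z_2,  H_2 = 0.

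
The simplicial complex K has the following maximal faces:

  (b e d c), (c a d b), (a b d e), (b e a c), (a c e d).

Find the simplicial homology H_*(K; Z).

Take the total order a < b < c < d < e on the vertex set. Then K (dimension 3) consists of the simplices:

  0-simplices (5): a, b, c, d, e
  1-simplices (10): ab, ac, ad, ae, bc, bd, be, cd, ce, de
  2-simplices (10): abc, abd, abe, acd, ace, ade, bcd, bce, bde, cde
  3-simplices (5): abcd, abce, abde, acde, bcde

giving chain groups C_0 ≅ Z^5, C_1 ≅ Z^10, C_2 ≅ Z^10, C_3 ≅ Z^5.

∂_1: C_1 → C_0 sends each edge [p,q] (with p < q) to q − p. For instance
  ∂ad = d − a.
This gives a 5×10 integer matrix of rank 4; reducing to Smith normal form yields diagonal entries (1,1,1,1).

∂_2: C_2 → C_1 sends each 2-simplex [p,q,r] to [q,r] − [p,r] + [p,q]. For instance
  ∂ade = de − ae + ad,
  ∂bce = ce − be + bc.
This gives a 10×10 integer matrix of rank 6; reducing to Smith normal form yields diagonal entries (1,1,1,1,1,1).

Boundary ∂_3: C_3 → C_2 sends each 3-simplex σ to the alternating sum Σ_i (−1)^i (σ with its i-th vertex removed). For instance
  ∂acde = cde − ade + ace − acd,
  ∂abcd = bcd − acd + abd − abc.
As a 10×5 matrix over Z this has rank 4, with invariant factors (1,1,1,1).

Reading off H_k = ker ∂_k / im ∂_{k+1}:

  H_0: rank C_0 − rank ∂_1 = 5 − 4 = 1, and the invariant factors of ∂_1 are all 1, so H_0 = Z.
  H_1: rank ker ∂_1 − rank ∂_2 = (10 − 4) − 6 = 0, and the invariant factors of ∂_2 are all 1, so H_1 = 0.
  H_2: rank ker ∂_2 − rank ∂_3 = (10 − 6) − 4 = 0, and the invariant factors of ∂_3 are all 1, so H_2 = 0.
  H_3: rank ker ∂_3 − rank ∂_4 = (5 − 4) − 0 = 1, and there is no ∂_4, so H_3 = Z.

(K is a triangulation of the 3-sphere S^3.)

H_0 = Z,  H_1 = 0,  H_2 = 0,  H_3 = Z.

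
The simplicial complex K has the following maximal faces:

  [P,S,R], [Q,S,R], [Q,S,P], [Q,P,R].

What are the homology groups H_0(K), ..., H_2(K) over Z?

H_0 ≅ Z,  H_1 = 0,  H_2 ≅ Z.

Order the vertices as P < Q < R < S. Listing each simplex with vertices in this order, K has dimension 2 with simplices:

  0-simplices (4): P, Q, R, S
  1-simplices (6): PQ, PR, PS, QR, QS, RS
  2-simplices (4): PQR, PQS, PRS, QRS

so the chain groups are C_0 ≅ Z^4, C_1 ≅ Z^6, C_2 ≅ Z^4.

Boundary ∂_1: C_1 → C_0 is given by ∂[p,q] = [q] − [p]. For instance
  ∂QS = S − Q.
This gives a 4×6 integer matrix of rank 3; reducing to Smith normal form yields diagonal entries (1,1,1).

The boundary map ∂_2: C_2 → C_1 maps a triangle to the signed sum of its edges. For instance
  ∂PRS = RS − PS + PR,
  ∂QRS = RS − QS + QR.
The resulting 6×4 matrix has rank 3, and its Smith normal form has invariant factors (1,1,1).

Reading off H_k = ker ∂_k / im ∂_{k+1}:

  H_0: rank C_0 − rank ∂_1 = 4 − 3 = 1, and the invariant factors of ∂_1 are all 1, so H_0 = Z.
  H_1: rank ker ∂_1 − rank ∂_2 = (6 − 3) − 3 = 0, and the invariant factors of ∂_2 are all 1, so H_1 = 0.
  H_2: rank ker ∂_2 − rank ∂_3 = (4 − 3) − 0 = 1, and there is no ∂_3, so H_2 = Z.

As a check, the Euler characteristic is 4 − 6 + 4 = 2, which agrees with 1 − 0 + 1 = 2.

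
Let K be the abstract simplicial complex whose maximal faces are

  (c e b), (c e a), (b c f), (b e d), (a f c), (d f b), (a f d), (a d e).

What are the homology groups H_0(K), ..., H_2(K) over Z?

H_0 = Z,  H_1 = 0,  H_2 = Z.

Fix the vertex order a < b < c < d < e < f and write every simplex with vertices in increasing order. Then dim K = 2 and the simplices of K are:

  0-simplices (6): a, b, c, d, e, f
  1-simplices (12): ac, ad, ae, af, bc, bd, be, bf, ce, cf, de, df
  2-simplices (8): ace, acf, ade, adf, bce, bcf, bde, bdf

Hence C_0 ≅ Z^6, C_1 ≅ Z^12, C_2 ≅ Z^8.

∂_1: C_1 → C_0 maps an edge to its endpoints' difference, ∂[p,q] = q − p. For instance
  ∂bd = d − b.
The resulting 6×12 matrix has rank 5, and its Smith normal form has invariant factors (1,1,1,1,1).

The boundary map ∂_2: C_2 → C_1 sends each 2-simplex [p,q,r] to [q,r] − [p,r] + [p,q]. For instance
  ∂bcf = cf − bf + bc,
  ∂ade = de − ae + ad.
As a 12×8 matrix over Z this has rank 7, with invariant factors (1,1,1,1,1,1,1).

From H_k ≅ ker(∂_k) / im(∂_{k+1}) we obtain:

  H_0: rank C_0 − rank ∂_1 = 6 − 5 = 1, and the invariant factors of ∂_1 are all 1, so H_0 = Z.
  H_1: rank ker ∂_1 − rank ∂_2 = (12 − 5) − 7 = 0, and the invariant factors of ∂_2 are all 1, so H_1 = 0.
  H_2: rank ker ∂_2 − rank ∂_3 = (8 − 7) − 0 = 1, and there is no ∂_3, so H_2 = Z.

As a check, the Euler characteristic is 6 − 12 + 8 = 2, which agrees with 1 − 0 + 1 = 2.
(K is a triangulation of the 2-sphere S^2.)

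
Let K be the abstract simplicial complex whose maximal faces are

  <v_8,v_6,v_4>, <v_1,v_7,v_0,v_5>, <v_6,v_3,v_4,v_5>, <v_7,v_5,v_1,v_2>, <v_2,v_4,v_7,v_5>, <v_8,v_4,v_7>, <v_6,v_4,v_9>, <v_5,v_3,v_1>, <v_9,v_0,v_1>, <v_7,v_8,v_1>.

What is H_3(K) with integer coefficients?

H_3 = 0.

We work with the vertex ordering v_0 < v_1 < v_2 < v_3 < v_4 < v_5 < v_6 < v_7 < v_8 < v_9. The simplices of K, each written with vertices in increasing order, are:

  0-simplices (10): [v_0], [v_1], [v_2], [v_3], [v_4], [v_5], [v_6], [v_7], [v_8], [v_9]
  1-simplices (26): (26 of them)
  2-simplices (20): (20 of them)
  3-simplices (4): [v_0,v_1,v_5,v_7], [v_1,v_2,v_5,v_7], [v_2,v_4,v_5,v_7], [v_3,v_4,v_5,v_6]

Hence C_0 ≅ Z^10, C_1 ≅ Z^26, C_2 ≅ Z^20, C_3 ≅ Z^4.

∂_1: C_1 → C_0 is given by ∂[p,q] = [q] − [p]. For instance
  ∂[v_4,v_8] = [v_8] − [v_4].
This gives a 10×26 integer matrix of rank 9; reducing to Smith normal form yields diagonal entries (1,1,1,1,1,1,1,1,1).

Boundary ∂_2: C_2 → C_1 acts by ∂[p,q,r] = [q,r] − [p,r] + [p,q]. For instance
  ∂[v_4,v_5,v_6] = [v_5,v_6] − [v_4,v_6] + [v_4,v_5],
  ∂[v_3,v_5,v_6] = [v_5,v_6] − [v_3,v_6] + [v_3,v_5].
This gives a 26×20 integer matrix of rank 16; reducing to Smith normal form yields diagonal entries (1,1,1,1,1,1,1,1,1,1,1,1,1,1,1,1).

∂_3: C_3 → C_2 sends each 3-simplex σ to the alternating sum Σ_i (−1)^i (σ with its i-th vertex removed). For instance
  ∂[v_2,v_4,v_5,v_7] = [v_4,v_5,v_7] − [v_2,v_5,v_7] + [v_2,v_4,v_7] − [v_2,v_4,v_5],
  ∂[v_3,v_4,v_5,v_6] = [v_4,v_5,v_6] − [v_3,v_5,v_6] + [v_3,v_4,v_6] − [v_3,v_4,v_5].
The resulting 20×4 matrix has rank 4, and its Smith normal form has invariant factors (1,1,1,1).

Reading off H_k = ker ∂_k / im ∂_{k+1}:

  H_3: rank ker ∂_3 − rank ∂_4 = (4 − 4) − 0 = 0, and there is no ∂_4, so H_3 = 0.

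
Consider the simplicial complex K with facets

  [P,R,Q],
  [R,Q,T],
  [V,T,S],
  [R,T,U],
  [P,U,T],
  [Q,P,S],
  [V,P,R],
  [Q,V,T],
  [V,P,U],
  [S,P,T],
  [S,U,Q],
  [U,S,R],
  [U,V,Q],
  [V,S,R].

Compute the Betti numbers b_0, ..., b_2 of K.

b_0 = 1, b_1 = 2, b_2 = 1.

Fix the vertex order P < Q < R < S < T < U < V and write every simplex with vertices in increasing order. Then dim K = 2 and the simplices of K are:

  0-simplices (7): P, Q, R, S, T, U, V
  1-simplices (21): PQ, PR, PS, PT, PU, PV, QR, QS, QT, QU, QV, RS, RT, RU, RV, ST, SU, SV, TU, TV, UV
  2-simplices (14): PQR, PQS, PRV, PST, PTU, PUV, QRT, QSU, QTV, QUV, RSU, RSV, RTU, STV

Hence C_0 ≅ Z^7, C_1 ≅ Z^21, C_2 ≅ Z^14.

Boundary ∂_1: C_1 → C_0 maps an edge to its endpoints' difference, ∂[p,q] = q − p.
This gives a 7×21 integer matrix of rank 6; reducing to Smith normal form yields diagonal entries (1,1,1,1,1,1).

Boundary ∂_2: C_2 → C_1 maps a triangle to the signed sum of its edges. For instance
  ∂RSU = SU − RU + RS,
  ∂STV = TV − SV + ST.
As a 21×14 matrix over Z this has rank 13, with invariant factors (1,1,1,1,1,1,1,1,1,1,1,1,1).

Computing H_k = (kernel of ∂_k) / (image of ∂_{k+1}):

  H_0: rank C_0 − rank ∂_1 = 7 − 6 = 1, and the invariant factors of ∂_1 are all 1, so H_0 ≅ Z.
  H_1: rank ker ∂_1 − rank ∂_2 = (21 − 6) − 13 = 2, and the invariant factors of ∂_2 are all 1, so H_1 ≅ Z^2.
  H_2: rank ker ∂_2 − rank ∂_3 = (14 − 13) − 0 = 1, and there is no ∂_3, so H_2 ≅ Z.

Hence the Betti numbers are b_0 = 1, b_1 = 2, b_2 = 1.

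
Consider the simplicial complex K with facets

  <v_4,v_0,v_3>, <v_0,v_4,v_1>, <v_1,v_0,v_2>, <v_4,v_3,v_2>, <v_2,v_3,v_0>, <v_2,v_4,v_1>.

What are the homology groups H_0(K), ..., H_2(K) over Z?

Take the total order v_0 < v_1 < v_2 < v_3 < v_4 on the vertex set. Then K (dimension 2) consists of the simplices:

  0-simplices (5): [v_0], [v_1], [v_2], [v_3], [v_4]
  1-simplices (9): [v_0,v_1], [v_0,v_2], [v_0,v_3], [v_0,v_4], [v_1,v_2], [v_1,v_4], [v_2,v_3], [v_2,v_4], [v_3,v_4]
  2-simplices (6): [v_0,v_1,v_2], [v_0,v_1,v_4], [v_0,v_2,v_3], [v_0,v_3,v_4], [v_1,v_2,v_4], [v_2,v_3,v_4]

giving chain groups C_0 ≅ Z^5, C_1 ≅ Z^9, C_2 ≅ Z^6.

The boundary map ∂_1: C_1 → C_0 is given by ∂[p,q] = [q] − [p]. For instance
  ∂[v_0,v_3] = [v_3] − [v_0].
This gives a 5×9 integer matrix of rank 4; reducing to Smith normal form yields diagonal entries (1,1,1,1).

Boundary ∂_2: C_2 → C_1 acts by ∂[p,q,r] = [q,r] − [p,r] + [p,q]. For instance
  ∂[v_2,v_3,v_4] = [v_3,v_4] − [v_2,v_4] + [v_2,v_3],
  ∂[v_0,v_1,v_4] = [v_1,v_4] − [v_0,v_4] + [v_0,v_1].
As a 9×6 matrix over Z this has rank 5, with invariant factors (1,1,1,1,1).

Reading off H_k = ker ∂_k / im ∂_{k+1}:

  H_0: rank C_0 − rank ∂_1 = 5 − 4 = 1, and the invariant factors of ∂_1 are all 1, so H_0 ≅ Z.
  H_1: rank ker ∂_1 − rank ∂_2 = (9 − 4) − 5 = 0, and the invariant factors of ∂_2 are all 1, so H_1 ≅ 0.
  H_2: rank ker ∂_2 − rank ∂_3 = (6 − 5) − 0 = 1, and there is no ∂_3, so H_2 ≅ Z.

H_0 ≅ Z,  H_1 = 0,  H_2 ≅ Z.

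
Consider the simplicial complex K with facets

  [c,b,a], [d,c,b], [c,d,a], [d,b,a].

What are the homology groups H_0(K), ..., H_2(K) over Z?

Fix the vertex order a < b < c < d and write every simplex with vertices in increasing order. Then dim K = 2 and the simplices of K are:

  0-simplices (4): a, b, c, d
  1-simplices (6): ab, ac, ad, bc, bd, cd
  2-simplices (4): abc, abd, acd, bcd

giving chain groups C_0 ≅ Z^4, C_1 ≅ Z^6, C_2 ≅ Z^4.

The boundary map ∂_1: C_1 → C_0 sends each edge [p,q] (with p < q) to q − p.
The 4×6 boundary matrix has rank 3 and Smith normal form diag(1,1,1).

The boundary map ∂_2: C_2 → C_1 sends each 2-simplex [p,q,r] to [q,r] − [p,r] + [p,q]. For instance
  ∂abc = bc − ac + ab,
  ∂bcd = cd − bd + bc.
This gives a 6×4 integer matrix of rank 3; reducing to Smith normal form yields diagonal entries (1,1,1).

Now H_k = ker ∂_k / im ∂_{k+1}, so:

  H_0: rank C_0 − rank ∂_1 = 4 − 3 = 1, and the invariant factors of ∂_1 are all 1, so H_0 = Z.
  H_1: rank ker ∂_1 − rank ∂_2 = (6 − 3) − 3 = 0, and the invariant factors of ∂_2 are all 1, so H_1 = 0.
  H_2: rank ker ∂_2 − rank ∂_3 = (4 − 3) − 0 = 1, and there is no ∂_3, so H_2 = Z.

H_0 ≅ Z,  H_1 = 0,  H_2 ≅ Z.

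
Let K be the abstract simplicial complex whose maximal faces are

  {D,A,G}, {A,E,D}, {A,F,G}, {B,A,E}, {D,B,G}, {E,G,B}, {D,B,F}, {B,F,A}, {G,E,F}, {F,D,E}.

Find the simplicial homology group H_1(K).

We work with the vertex ordering A < B < D < E < F < G. The simplices of K, each written with vertices in increasing order, are:

  0-simplices (6): A, B, D, E, F, G
  1-simplices (15): AB, AD, AE, AF, AG, BD, BE, BF, BG, DE, DF, DG, EF, EG, FG
  2-simplices (10): ABE, ABF, ADE, ADG, AFG, BDF, BDG, BEG, DEF, EFG

giving chain groups C_0 ≅ Z^6, C_1 ≅ Z^15, C_2 ≅ Z^10.

The boundary map ∂_1: C_1 → C_0 maps an edge to its endpoints' difference, ∂[p,q] = q − p. For instance
  ∂AE = E − A.
The resulting 6×15 matrix has rank 5, and its Smith normal form has invariant factors (1,1,1,1,1).

Boundary ∂_2: C_2 → C_1 sends each 2-simplex [p,q,r] to [q,r] − [p,r] + [p,q]. For instance
  ∂AFG = FG − AG + AF,
  ∂ADE = DE − AE + AD.
The resulting 15×10 matrix has rank 10, and its Smith normal form has invariant factors (1,1,1,1,1,1,1,1,1,2).

Now H_k = ker ∂_k / im ∂_{k+1}, so:

  H_1: rank ker ∂_1 − rank ∂_2 = (15 − 5) − 10 = 0, and ∂_2 has invariant factor 2 > 1, so H_1 = Z/2.

(K is a triangulation of the real projective plane RP^2.)

H_1 = Z/2.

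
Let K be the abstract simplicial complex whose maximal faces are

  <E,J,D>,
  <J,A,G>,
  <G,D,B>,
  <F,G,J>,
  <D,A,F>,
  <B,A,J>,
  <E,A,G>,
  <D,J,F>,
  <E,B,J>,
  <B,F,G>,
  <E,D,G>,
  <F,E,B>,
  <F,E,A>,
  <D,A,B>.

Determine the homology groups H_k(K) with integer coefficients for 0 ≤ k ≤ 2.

Fix the vertex order A < B < D < E < F < G < J and write every simplex with vertices in increasing order. Then dim K = 2 and the simplices of K are:

  0-simplices (7): A, B, D, E, F, G, J
  1-simplices (21): AB, AD, AE, AF, AG, AJ, BD, BE, BF, BG, BJ, DE, DF, DG, DJ, EF, EG, EJ, FG, FJ, GJ
  2-simplices (14): ABD, ABJ, ADF, AEF, AEG, AGJ, BDG, BEF, BEJ, BFG, DEG, DEJ, DFJ, FGJ

giving chain groups C_0 ≅ Z^7, C_1 ≅ Z^21, C_2 ≅ Z^14.

The boundary map ∂_1: C_1 → C_0 maps an edge to its endpoints' difference, ∂[p,q] = q − p.
As a 7×21 matrix over Z this has rank 6, with invariant factors (1,1,1,1,1,1).

The boundary map ∂_2: C_2 → C_1 sends each 2-simplex [p,q,r] to [q,r] − [p,r] + [p,q]. For instance
  ∂ABD = BD − AD + AB,
  ∂DEG = EG − DG + DE.
As a 21×14 matrix over Z this has rank 13, with invariant factors (1,1,1,1,1,1,1,1,1,1,1,1,1).

Reading off H_k = ker ∂_k / im ∂_{k+1}:

  H_0: rank C_0 − rank ∂_1 = 7 − 6 = 1, and the invariant factors of ∂_1 are all 1, so H_0 = Z.
  H_1: rank ker ∂_1 − rank ∂_2 = (21 − 6) − 13 = 2, and the invariant factors of ∂_2 are all 1, so H_1 = Z^2.
  H_2: rank ker ∂_2 − rank ∂_3 = (14 − 13) − 0 = 1, and there is no ∂_3, so H_2 = Z.

H_0 = Z,  H_1 = Z^2,  H_2 = Z.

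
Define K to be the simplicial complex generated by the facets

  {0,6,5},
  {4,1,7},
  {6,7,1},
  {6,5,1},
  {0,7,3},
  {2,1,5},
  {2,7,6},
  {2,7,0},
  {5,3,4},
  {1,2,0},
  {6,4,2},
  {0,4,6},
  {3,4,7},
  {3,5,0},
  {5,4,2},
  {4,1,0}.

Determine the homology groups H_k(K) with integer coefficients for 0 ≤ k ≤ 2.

Fix the vertex order 0 < 1 < 2 < 3 < 4 < 5 < 6 < 7 and write every simplex with vertices in increasing order. Then dim K = 2 and the simplices of K are:

  0-simplices (8): [0], [1], [2], [3], [4], [5], [6], [7]
  1-simplices (24): (24 of them)
  2-simplices (16): [0,1,2], [0,1,4], [0,2,7], [0,3,5], [0,3,7], [0,4,6], [0,5,6], [1,2,5], [1,4,7], [1,5,6], [1,6,7], [2,4,5], [2,4,6], [2,6,7], [3,4,5], [3,4,7]

Hence C_0 ≅ Z^8, C_1 ≅ Z^24, C_2 ≅ Z^16.

Boundary ∂_1: C_1 → C_0 maps an edge to its endpoints' difference, ∂[p,q] = q − p. For instance
  ∂[2,5] = [5] − [2].
This gives a 8×24 integer matrix of rank 7; reducing to Smith normal form yields diagonal entries (1,1,1,1,1,1,1).

The boundary map ∂_2: C_2 → C_1 sends each 2-simplex [p,q,r] to [q,r] − [p,r] + [p,q]. For instance
  ∂[0,5,6] = [5,6] − [0,6] + [0,5],
  ∂[3,4,7] = [4,7] − [3,7] + [3,4].
As a 24×16 matrix over Z this has rank 15, with invariant factors (1,1,1,1,1,1,1,1,1,1,1,1,1,1,1).

Computing H_k = (kernel of ∂_k) / (image of ∂_{k+1}):

  H_0: rank C_0 − rank ∂_1 = 8 − 7 = 1, and the invariant factors of ∂_1 are all 1, so H_0 = Z.
  H_1: rank ker ∂_1 − rank ∂_2 = (24 − 7) − 15 = 2, and the invariant factors of ∂_2 are all 1, so H_1 = Z^2.
  H_2: rank ker ∂_2 − rank ∂_3 = (16 − 15) − 0 = 1, and there is no ∂_3, so H_2 = Z.

H_0 = Z,  H_1 = Z^2,  H_2 = Z.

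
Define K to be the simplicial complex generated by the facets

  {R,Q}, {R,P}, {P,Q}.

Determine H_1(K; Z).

Take the total order P < Q < R on the vertex set. Then K (dimension 1) consists of the simplices:

  0-simplices (3): P, Q, R
  1-simplices (3): PQ, PR, QR

giving chain groups C_0 ≅ Z^3, C_1 ≅ Z^3.

The boundary map ∂_1: C_1 → C_0 maps an edge to its endpoints' difference, ∂[p,q] = q − p.
This gives a 3×3 integer matrix of rank 2; reducing to Smith normal form yields diagonal entries (1,1).

From H_k ≅ ker(∂_k) / im(∂_{k+1}) we obtain:

  H_1: rank ker ∂_1 − rank ∂_2 = (3 − 2) − 0 = 1, and there is no ∂_2, so H_1 ≅ Z.

H_1 = Z.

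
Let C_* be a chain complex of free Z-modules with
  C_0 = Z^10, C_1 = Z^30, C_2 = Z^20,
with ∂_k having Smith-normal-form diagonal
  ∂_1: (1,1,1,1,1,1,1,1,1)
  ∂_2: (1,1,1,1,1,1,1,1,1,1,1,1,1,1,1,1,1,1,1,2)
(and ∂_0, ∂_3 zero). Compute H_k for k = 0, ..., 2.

H_0 ≅ Z,  H_1 ≅ Z ⊕ Z_2,  H_2 = 0.

H_0: b_0 = 10 − 0 − 9 = 1; torsion from ∂_1 factors > 1: none. So H_0 ≅ Z.
H_1: b_1 = 30 − 9 − 20 = 1; torsion from ∂_2 factors > 1: [2]. So H_1 ≅ Z ⊕ Z_2.
H_2: b_2 = 20 − 20 − 0 = 0; torsion from ∂_3 factors > 1: none. So H_2 ≅ 0.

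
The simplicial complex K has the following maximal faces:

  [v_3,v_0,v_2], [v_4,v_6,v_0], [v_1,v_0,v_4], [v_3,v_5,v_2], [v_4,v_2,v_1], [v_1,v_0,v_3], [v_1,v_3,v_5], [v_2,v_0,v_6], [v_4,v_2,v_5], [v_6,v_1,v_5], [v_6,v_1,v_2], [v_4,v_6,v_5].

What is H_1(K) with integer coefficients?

Order the vertices as v_0 < v_1 < v_2 < v_3 < v_4 < v_5 < v_6. Listing each simplex with vertices in this order, K has dimension 2 with simplices:

  0-simplices (7): [v_0], [v_1], [v_2], [v_3], [v_4], [v_5], [v_6]
  1-simplices (18): (18 of them)
  2-simplices (12): (12 of them)

giving chain groups C_0 ≅ Z^7, C_1 ≅ Z^18, C_2 ≅ Z^12.

The boundary map ∂_1: C_1 → C_0 maps an edge to its endpoints' difference, ∂[p,q] = q − p.
This gives a 7×18 integer matrix of rank 6; reducing to Smith normal form yields diagonal entries (1,1,1,1,1,1).

The boundary map ∂_2: C_2 → C_1 acts by ∂[p,q,r] = [q,r] − [p,r] + [p,q]. For instance
  ∂[v_1,v_3,v_5] = [v_3,v_5] − [v_1,v_5] + [v_1,v_3],
  ∂[v_0,v_2,v_3] = [v_2,v_3] − [v_0,v_3] + [v_0,v_2].
The resulting 18×12 matrix has rank 12, and its Smith normal form has invariant factors (1,1,1,1,1,1,1,1,1,1,1,2).

From H_k ≅ ker(∂_k) / im(∂_{k+1}) we obtain:

  H_1: rank ker ∂_1 − rank ∂_2 = (18 − 6) − 12 = 0, and ∂_2 has invariant factor 2 > 1, so H_1 = Z/2.

H_1 = Z/2.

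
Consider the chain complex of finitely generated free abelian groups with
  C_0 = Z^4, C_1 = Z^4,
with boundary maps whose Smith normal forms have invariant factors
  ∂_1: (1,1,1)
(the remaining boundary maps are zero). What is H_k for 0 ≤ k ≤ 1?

H_0: b_0 = 4 − 0 − 3 = 1; torsion from ∂_1 factors > 1: none. So H_0 = Z.
H_1: b_1 = 4 − 3 − 0 = 1; torsion from ∂_2 factors > 1: none. So H_1 = Z.

H_0 = Z,  H_1 = Z.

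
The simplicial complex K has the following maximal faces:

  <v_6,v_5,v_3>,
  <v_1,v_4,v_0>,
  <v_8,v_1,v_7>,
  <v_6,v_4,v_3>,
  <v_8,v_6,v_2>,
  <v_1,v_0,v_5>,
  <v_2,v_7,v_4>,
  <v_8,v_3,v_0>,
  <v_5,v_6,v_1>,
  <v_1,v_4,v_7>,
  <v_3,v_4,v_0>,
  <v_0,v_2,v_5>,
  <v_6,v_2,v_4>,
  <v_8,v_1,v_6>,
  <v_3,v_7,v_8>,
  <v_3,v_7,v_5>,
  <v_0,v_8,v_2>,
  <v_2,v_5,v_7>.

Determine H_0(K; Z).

H_0 = Z.

We work with the vertex ordering v_0 < v_1 < v_2 < v_3 < v_4 < v_5 < v_6 < v_7 < v_8. The simplices of K, each written with vertices in increasing order, are:

  0-simplices (9): [v_0], [v_1], [v_2], [v_3], [v_4], [v_5], [v_6], [v_7], [v_8]
  1-simplices (27): (27 of them)
  2-simplices (18): (18 of them)

giving chain groups C_0 ≅ Z^9, C_1 ≅ Z^27, C_2 ≅ Z^18.

Boundary ∂_1: C_1 → C_0 is given by ∂[p,q] = [q] − [p]. For instance
  ∂[v_2,v_6] = [v_6] − [v_2].
As a 9×27 matrix over Z this has rank 8, with invariant factors (1,1,1,1,1,1,1,1).

Boundary ∂_2: C_2 → C_1 maps a triangle to the signed sum of its edges. For instance
  ∂[v_2,v_6,v_8] = [v_6,v_8] − [v_2,v_8] + [v_2,v_6],
  ∂[v_0,v_1,v_4] = [v_1,v_4] − [v_0,v_4] + [v_0,v_1].
This gives a 27×18 integer matrix of rank 17; reducing to Smith normal form yields diagonal entries (1,1,1,1,1,1,1,1,1,1,1,1,1,1,1,1,1).

Now H_k = ker ∂_k / im ∂_{k+1}, so:

  H_0: rank C_0 − rank ∂_1 = 9 − 8 = 1, and the invariant factors of ∂_1 are all 1, so H_0 ≅ Z.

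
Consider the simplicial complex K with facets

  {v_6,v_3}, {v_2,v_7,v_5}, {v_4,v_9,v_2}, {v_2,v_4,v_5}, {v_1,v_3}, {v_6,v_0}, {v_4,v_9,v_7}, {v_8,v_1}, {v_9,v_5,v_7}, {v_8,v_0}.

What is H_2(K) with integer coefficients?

Order the vertices as v_0 < v_1 < v_2 < v_3 < v_4 < v_5 < v_6 < v_7 < v_8 < v_9. Listing each simplex with vertices in this order, K has dimension 2 with simplices:

  0-simplices (10): [v_0], [v_1], [v_2], [v_3], [v_4], [v_5], [v_6], [v_7], [v_8], [v_9]
  1-simplices (15): (15 of them)
  2-simplices (5): [v_2,v_4,v_5], [v_2,v_4,v_9], [v_2,v_5,v_7], [v_4,v_7,v_9], [v_5,v_7,v_9]

giving chain groups C_0 ≅ Z^10, C_1 ≅ Z^15, C_2 ≅ Z^5.

The boundary map ∂_1: C_1 → C_0 maps an edge to its endpoints' difference, ∂[p,q] = q − p. For instance
  ∂[v_3,v_6] = [v_6] − [v_3].
The 10×15 boundary matrix has rank 8 and Smith normal form diag(1,1,1,1,1,1,1,1).

The boundary map ∂_2: C_2 → C_1 acts by ∂[p,q,r] = [q,r] − [p,r] + [p,q]. For instance
  ∂[v_2,v_4,v_9] = [v_4,v_9] − [v_2,v_9] + [v_2,v_4],
  ∂[v_5,v_7,v_9] = [v_7,v_9] − [v_5,v_9] + [v_5,v_7].
The resulting 15×5 matrix has rank 5, and its Smith normal form has invariant factors (1,1,1,1,1).

From H_k ≅ ker(∂_k) / im(∂_{k+1}) we obtain:

  H_2: rank ker ∂_2 − rank ∂_3 = (5 − 5) − 0 = 0, and there is no ∂_3, so H_2 ≅ 0.

(K is a triangulation of the disjoint union of the Möbius band and the circle S^1.)

H_2 ≅ 0.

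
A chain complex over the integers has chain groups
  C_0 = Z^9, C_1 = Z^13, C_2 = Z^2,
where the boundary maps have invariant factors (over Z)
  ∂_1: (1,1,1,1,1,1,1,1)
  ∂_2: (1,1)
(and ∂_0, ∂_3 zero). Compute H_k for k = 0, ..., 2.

H_0: b_0 = 9 − 0 − 8 = 1; torsion from ∂_1 factors > 1: none. So H_0 = Z.
H_1: b_1 = 13 − 8 − 2 = 3; torsion from ∂_2 factors > 1: none. So H_1 = Z^3.
H_2: b_2 = 2 − 2 − 0 = 0; torsion from ∂_3 factors > 1: none. So H_2 = 0.

H_0 = Z,  H_1 = Z^3,  H_2 = 0.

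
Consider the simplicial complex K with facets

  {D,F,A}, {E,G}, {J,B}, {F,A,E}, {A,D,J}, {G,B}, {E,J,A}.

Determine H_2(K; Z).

We work with the vertex ordering A < B < D < E < F < G < J. The simplices of K, each written with vertices in increasing order, are:

  0-simplices (7): A, B, D, E, F, G, J
  1-simplices (11): AD, AE, AF, AJ, BG, BJ, DF, DJ, EF, EG, EJ
  2-simplices (4): ADF, ADJ, AEF, AEJ

Hence C_0 ≅ Z^7, C_1 ≅ Z^11, C_2 ≅ Z^4.

∂_1: C_1 → C_0 is given by ∂[p,q] = [q] − [p].
The resulting 7×11 matrix has rank 6, and its Smith normal form has invariant factors (1,1,1,1,1,1).

∂_2: C_2 → C_1 maps a triangle to the signed sum of its edges. For instance
  ∂ADF = DF − AF + AD,
  ∂AEJ = EJ − AJ + AE.
As a 11×4 matrix over Z this has rank 4, with invariant factors (1,1,1,1).

Computing H_k = (kernel of ∂_k) / (image of ∂_{k+1}):

  H_2: rank ker ∂_2 − rank ∂_3 = (4 − 4) − 0 = 0, and there is no ∂_3, so H_2 ≅ 0.

H_2 ≅ 0.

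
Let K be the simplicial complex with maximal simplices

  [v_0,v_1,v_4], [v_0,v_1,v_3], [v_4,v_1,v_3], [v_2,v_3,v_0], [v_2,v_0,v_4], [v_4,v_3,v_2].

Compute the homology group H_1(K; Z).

Fix the vertex order v_0 < v_1 < v_2 < v_3 < v_4 and write every simplex with vertices in increasing order. Then dim K = 2 and the simplices of K are:

  0-simplices (5): [v_0], [v_1], [v_2], [v_3], [v_4]
  1-simplices (9): [v_0,v_1], [v_0,v_2], [v_0,v_3], [v_0,v_4], [v_1,v_3], [v_1,v_4], [v_2,v_3], [v_2,v_4], [v_3,v_4]
  2-simplices (6): [v_0,v_1,v_3], [v_0,v_1,v_4], [v_0,v_2,v_3], [v_0,v_2,v_4], [v_1,v_3,v_4], [v_2,v_3,v_4]

so the chain groups are C_0 ≅ Z^5, C_1 ≅ Z^9, C_2 ≅ Z^6.

∂_1: C_1 → C_0 maps an edge to its endpoints' difference, ∂[p,q] = q − p. For instance
  ∂[v_3,v_4] = [v_4] − [v_3].
This gives a 5×9 integer matrix of rank 4; reducing to Smith normal form yields diagonal entries (1,1,1,1).

The boundary map ∂_2: C_2 → C_1 acts by ∂[p,q,r] = [q,r] − [p,r] + [p,q]. For instance
  ∂[v_0,v_1,v_3] = [v_1,v_3] − [v_0,v_3] + [v_0,v_1],
  ∂[v_0,v_1,v_4] = [v_1,v_4] − [v_0,v_4] + [v_0,v_1].
The 9×6 boundary matrix has rank 5 and Smith normal form diag(1,1,1,1,1).

Computing H_k = (kernel of ∂_k) / (image of ∂_{k+1}):

  H_1: rank ker ∂_1 − rank ∂_2 = (9 − 4) − 5 = 0, and the invariant factors of ∂_2 are all 1, so H_1 ≅ 0.

H_1 ≅ 0.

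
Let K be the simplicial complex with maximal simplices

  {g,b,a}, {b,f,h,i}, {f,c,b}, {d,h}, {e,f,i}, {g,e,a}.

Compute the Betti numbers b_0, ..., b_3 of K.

b_0 = 1, b_1 = 1, b_2 = 0, b_3 = 0.

We work with the vertex ordering a < b < c < d < e < f < g < h < i. The simplices of K, each written with vertices in increasing order, are:

  0-simplices (9): a, b, c, d, e, f, g, h, i
  1-simplices (16): ab, ae, ag, bc, bf, bg, bh, bi, cf, dh, ef, eg, ei, fh, fi, hi
  2-simplices (8): abg, aeg, bcf, bfh, bfi, bhi, efi, fhi
  3-simplices (1): bfhi

Hence C_0 ≅ Z^9, C_1 ≅ Z^16, C_2 ≅ Z^8, C_3 ≅ Z^1.

Boundary ∂_1: C_1 → C_0 is given by ∂[p,q] = [q] − [p]. For instance
  ∂ef = f − e.
The resulting 9×16 matrix has rank 8, and its Smith normal form has invariant factors (1,1,1,1,1,1,1,1).

∂_2: C_2 → C_1 sends each 2-simplex [p,q,r] to [q,r] − [p,r] + [p,q]. For instance
  ∂aeg = eg − ag + ae,
  ∂fhi = hi − fi + fh.
The resulting 16×8 matrix has rank 7, and its Smith normal form has invariant factors (1,1,1,1,1,1,1).

Boundary ∂_3: C_3 → C_2 sends each 3-simplex σ to the alternating sum Σ_i (−1)^i (σ with its i-th vertex removed). For instance
  ∂bfhi = fhi − bhi + bfi − bfh.
The resulting 8×1 matrix has rank 1, and its Smith normal form has invariant factors (1).

From H_k ≅ ker(∂_k) / im(∂_{k+1}) we obtain:

  H_0: rank C_0 − rank ∂_1 = 9 − 8 = 1, and the invariant factors of ∂_1 are all 1, so H_0 = Z.
  H_1: rank ker ∂_1 − rank ∂_2 = (16 − 8) − 7 = 1, and the invariant factors of ∂_2 are all 1, so H_1 = Z.
  H_2: rank ker ∂_2 − rank ∂_3 = (8 − 7) − 1 = 0, and the invariant factors of ∂_3 are all 1, so H_2 = 0.
  H_3: rank ker ∂_3 − rank ∂_4 = (1 − 1) − 0 = 0, and there is no ∂_4, so H_3 = 0.

Hence the Betti numbers are b_0 = 1, b_1 = 1, b_2 = 0, b_3 = 0.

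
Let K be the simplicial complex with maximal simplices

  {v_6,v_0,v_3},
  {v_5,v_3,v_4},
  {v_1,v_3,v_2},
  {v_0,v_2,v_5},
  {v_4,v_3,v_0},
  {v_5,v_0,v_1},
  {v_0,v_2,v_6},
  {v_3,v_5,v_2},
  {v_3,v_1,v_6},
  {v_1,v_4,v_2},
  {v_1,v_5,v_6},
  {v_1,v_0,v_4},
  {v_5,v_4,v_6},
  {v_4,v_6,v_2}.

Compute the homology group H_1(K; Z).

H_1 ≅ Z^2.

We work with the vertex ordering v_0 < v_1 < v_2 < v_3 < v_4 < v_5 < v_6. The simplices of K, each written with vertices in increasing order, are:

  0-simplices (7): [v_0], [v_1], [v_2], [v_3], [v_4], [v_5], [v_6]
  1-simplices (21): (21 of them)
  2-simplices (14): (14 of them)

Hence C_0 ≅ Z^7, C_1 ≅ Z^21, C_2 ≅ Z^14.

Boundary ∂_1: C_1 → C_0 sends each edge [p,q] (with p < q) to q − p.
The 7×21 boundary matrix has rank 6 and Smith normal form diag(1,1,1,1,1,1).

Boundary ∂_2: C_2 → C_1 maps a triangle to the signed sum of its edges. For instance
  ∂[v_3,v_4,v_5] = [v_4,v_5] − [v_3,v_5] + [v_3,v_4],
  ∂[v_1,v_2,v_4] = [v_2,v_4] − [v_1,v_4] + [v_1,v_2].
The resulting 21×14 matrix has rank 13, and its Smith normal form has invariant factors (1,1,1,1,1,1,1,1,1,1,1,1,1).

Computing H_k = (kernel of ∂_k) / (image of ∂_{k+1}):

  H_1: rank ker ∂_1 − rank ∂_2 = (21 − 6) − 13 = 2, and the invariant factors of ∂_2 are all 1, so H_1 = Z^2.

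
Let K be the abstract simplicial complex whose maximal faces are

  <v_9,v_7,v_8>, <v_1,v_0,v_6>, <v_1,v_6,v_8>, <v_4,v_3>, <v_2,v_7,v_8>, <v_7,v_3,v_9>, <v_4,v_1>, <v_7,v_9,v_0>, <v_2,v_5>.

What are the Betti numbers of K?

b_0 = 1, b_1 = 2, b_2 = 0.

K has 10 vertices, 17 edges, 6 triangles.
rank ∂_0 = 0, rank ∂_1 = 9 ⇒ b_0 = 10 − 0 − 9 = 1; all invariant factors of ∂_1 are 1 so no torsion. So H_0 ≅ Z.
rank ∂_1 = 9, rank ∂_2 = 6 ⇒ b_1 = 17 − 9 − 6 = 2; all invariant factors of ∂_2 are 1 so no torsion. So H_1 ≅ Z^2.
rank ∂_2 = 6, rank ∂_3 = 0 ⇒ b_2 = 6 − 6 − 0 = 0. So H_2 ≅ 0.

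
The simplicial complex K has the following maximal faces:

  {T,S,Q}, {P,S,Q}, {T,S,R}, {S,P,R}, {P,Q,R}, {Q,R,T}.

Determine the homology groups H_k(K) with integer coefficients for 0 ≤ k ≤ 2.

H_0 ≅ Z,  H_1 = 0,  H_2 ≅ Z.

K has 5 vertices, 9 edges, 6 triangles.
rank ∂_0 = 0, rank ∂_1 = 4 ⇒ b_0 = 5 − 0 − 4 = 1; all invariant factors of ∂_1 are 1 so no torsion. So H_0 ≅ Z.
rank ∂_1 = 4, rank ∂_2 = 5 ⇒ b_1 = 9 − 4 − 5 = 0; all invariant factors of ∂_2 are 1 so no torsion. So H_1 ≅ 0.
rank ∂_2 = 5, rank ∂_3 = 0 ⇒ b_2 = 6 − 5 − 0 = 1. So H_2 ≅ Z.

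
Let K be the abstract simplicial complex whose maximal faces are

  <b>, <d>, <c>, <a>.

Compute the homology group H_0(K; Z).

Order the vertices as a < b < c < d. Listing each simplex with vertices in this order, K has dimension 0 with simplices:

  0-simplices (4): a, b, c, d

Hence C_0 ≅ Z^4.

Now H_k = ker ∂_k / im ∂_{k+1}, so:

  H_0: rank C_0 − rank ∂_1 = 4 − 0 = 4, and there is no ∂_1, so H_0 ≅ Z^4.

(K is a triangulation of a set of 4 points.)

H_0 = Z^4.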